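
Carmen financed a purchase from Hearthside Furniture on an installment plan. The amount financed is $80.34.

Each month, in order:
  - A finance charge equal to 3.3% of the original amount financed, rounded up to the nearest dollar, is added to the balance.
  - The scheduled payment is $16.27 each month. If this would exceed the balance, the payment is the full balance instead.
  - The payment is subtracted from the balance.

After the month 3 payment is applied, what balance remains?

# | Opening | Interest | Payment | End bal
1 | $80.34 | $3.00 | $16.27 | $67.07
2 | $67.07 | $3.00 | $16.27 | $53.80
3 | $53.80 | $3.00 | $16.27 | $40.53

$40.53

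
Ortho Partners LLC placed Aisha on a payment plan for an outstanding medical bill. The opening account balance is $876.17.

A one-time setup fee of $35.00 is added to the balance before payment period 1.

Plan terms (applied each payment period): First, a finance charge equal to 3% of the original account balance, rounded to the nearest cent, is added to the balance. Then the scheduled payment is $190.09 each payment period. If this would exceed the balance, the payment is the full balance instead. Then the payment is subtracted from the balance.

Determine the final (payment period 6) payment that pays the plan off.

$118.46

Payment period 1: opening $911.17; interest $26.29 → $937.46; payment $190.09; balance $747.37
Payment period 2: opening $747.37; interest $26.29 → $773.66; payment $190.09; balance $583.57
Payment period 3: opening $583.57; interest $26.29 → $609.86; payment $190.09; balance $419.77
Payment period 4: opening $419.77; interest $26.29 → $446.06; payment $190.09; balance $255.97
Payment period 5: opening $255.97; interest $26.29 → $282.26; payment $190.09; balance $92.17
Payment period 6: opening $92.17; interest $26.29 → $118.46; payment $118.46; balance $0.00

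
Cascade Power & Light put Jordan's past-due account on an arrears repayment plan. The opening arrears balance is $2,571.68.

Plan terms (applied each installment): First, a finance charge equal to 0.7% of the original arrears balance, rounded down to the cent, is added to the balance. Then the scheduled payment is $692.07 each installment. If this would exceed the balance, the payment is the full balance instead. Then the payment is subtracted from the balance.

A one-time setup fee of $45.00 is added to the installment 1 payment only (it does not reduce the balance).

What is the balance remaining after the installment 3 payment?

$549.47

Installment 1: $2,571.68 +$18.00 interest = $2,589.68; pay $692.07 (+ $45.00 fee) → $1,897.61
Installment 2: $1,897.61 +$18.00 interest = $1,915.61; pay $692.07 → $1,223.54
Installment 3: $1,223.54 +$18.00 interest = $1,241.54; pay $692.07 → $549.47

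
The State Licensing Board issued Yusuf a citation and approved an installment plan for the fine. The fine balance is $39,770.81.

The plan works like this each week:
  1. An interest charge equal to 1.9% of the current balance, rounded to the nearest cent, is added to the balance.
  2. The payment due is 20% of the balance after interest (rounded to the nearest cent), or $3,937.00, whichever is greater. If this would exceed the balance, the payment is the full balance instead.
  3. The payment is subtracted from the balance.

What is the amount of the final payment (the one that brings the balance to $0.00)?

# | Opening | Interest | Payment | End bal
1 | $39,770.81 | $755.65 | $8,105.29 | $32,421.17
2 | $32,421.17 | $616.00 | $6,607.43 | $26,429.74
3 | $26,429.74 | $502.17 | $5,386.38 | $21,545.53
4 | $21,545.53 | $409.37 | $4,390.98 | $17,563.92
5 | $17,563.92 | $333.71 | $3,937.00 | $13,960.63
6 | $13,960.63 | $265.25 | $3,937.00 | $10,288.88
7 | $10,288.88 | $195.49 | $3,937.00 | $6,547.37
8 | $6,547.37 | $124.40 | $3,937.00 | $2,734.77
9 | $2,734.77 | $51.96 | $2,786.73 | $0.00

$2,786.73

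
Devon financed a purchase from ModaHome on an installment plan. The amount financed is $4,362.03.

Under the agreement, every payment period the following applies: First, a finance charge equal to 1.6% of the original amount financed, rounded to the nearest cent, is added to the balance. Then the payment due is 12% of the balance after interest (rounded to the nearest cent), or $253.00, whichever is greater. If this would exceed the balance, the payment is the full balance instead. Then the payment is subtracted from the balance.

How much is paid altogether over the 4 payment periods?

$1,820.43

Payment period 1: $4,362.03 +$69.79 interest = $4,431.82; pay $531.82 → $3,900.00
Payment period 2: $3,900.00 +$69.79 interest = $3,969.79; pay $476.37 → $3,493.42
Payment period 3: $3,493.42 +$69.79 interest = $3,563.21; pay $427.59 → $3,135.62
Payment period 4: $3,135.62 +$69.79 interest = $3,205.41; pay $384.65 → $2,820.76
Total paid: $1,820.43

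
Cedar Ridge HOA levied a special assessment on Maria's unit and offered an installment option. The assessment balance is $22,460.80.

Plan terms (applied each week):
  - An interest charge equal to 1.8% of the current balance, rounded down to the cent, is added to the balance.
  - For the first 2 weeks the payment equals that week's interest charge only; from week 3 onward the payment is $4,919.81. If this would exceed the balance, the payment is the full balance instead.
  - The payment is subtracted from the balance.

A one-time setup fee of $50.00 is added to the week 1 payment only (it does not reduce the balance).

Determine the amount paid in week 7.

Week 1: opening $22,460.80; interest $404.29 → $22,865.09; payment $404.29 (+ $50.00 fee); balance $22,460.80
Week 2: opening $22,460.80; interest $404.29 → $22,865.09; payment $404.29; balance $22,460.80
Week 3: opening $22,460.80; interest $404.29 → $22,865.09; payment $4,919.81; balance $17,945.28
Week 4: opening $17,945.28; interest $323.01 → $18,268.29; payment $4,919.81; balance $13,348.48
Week 5: opening $13,348.48; interest $240.27 → $13,588.75; payment $4,919.81; balance $8,668.94
Week 6: opening $8,668.94; interest $156.04 → $8,824.98; payment $4,919.81; balance $3,905.17
Week 7: opening $3,905.17; interest $70.29 → $3,975.46; payment $3,975.46; balance $0.00

$3,975.46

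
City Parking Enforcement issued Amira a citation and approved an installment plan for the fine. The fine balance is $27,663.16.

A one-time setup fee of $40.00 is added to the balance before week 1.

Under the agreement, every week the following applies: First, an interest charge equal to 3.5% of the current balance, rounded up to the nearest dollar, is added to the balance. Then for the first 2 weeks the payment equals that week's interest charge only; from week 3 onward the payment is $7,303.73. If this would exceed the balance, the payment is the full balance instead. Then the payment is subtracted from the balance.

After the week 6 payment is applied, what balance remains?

$1,007.24

Week 1: $27,703.16 +$970.00 interest = $28,673.16; pay $970.00 → $27,703.16
Week 2: $27,703.16 +$970.00 interest = $28,673.16; pay $970.00 → $27,703.16
Week 3: $27,703.16 +$970.00 interest = $28,673.16; pay $7,303.73 → $21,369.43
Week 4: $21,369.43 +$748.00 interest = $22,117.43; pay $7,303.73 → $14,813.70
Week 5: $14,813.70 +$519.00 interest = $15,332.70; pay $7,303.73 → $8,028.97
Week 6: $8,028.97 +$282.00 interest = $8,310.97; pay $7,303.73 → $1,007.24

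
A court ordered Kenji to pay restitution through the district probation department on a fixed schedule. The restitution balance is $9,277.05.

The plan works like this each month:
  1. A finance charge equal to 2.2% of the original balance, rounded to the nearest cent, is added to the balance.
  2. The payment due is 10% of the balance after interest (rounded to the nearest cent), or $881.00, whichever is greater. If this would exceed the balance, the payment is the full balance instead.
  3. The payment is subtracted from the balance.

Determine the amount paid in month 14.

Month 1: $9,277.05 +$204.10 interest = $9,481.15; pay $948.12 → $8,533.03
Month 2: $8,533.03 +$204.10 interest = $8,737.13; pay $881.00 → $7,856.13
Month 3: $7,856.13 +$204.10 interest = $8,060.23; pay $881.00 → $7,179.23
Month 4: $7,179.23 +$204.10 interest = $7,383.33; pay $881.00 → $6,502.33
Month 5: $6,502.33 +$204.10 interest = $6,706.43; pay $881.00 → $5,825.43
Month 6: $5,825.43 +$204.10 interest = $6,029.53; pay $881.00 → $5,148.53
Month 7: $5,148.53 +$204.10 interest = $5,352.63; pay $881.00 → $4,471.63
Month 8: $4,471.63 +$204.10 interest = $4,675.73; pay $881.00 → $3,794.73
Month 9: $3,794.73 +$204.10 interest = $3,998.83; pay $881.00 → $3,117.83
Month 10: $3,117.83 +$204.10 interest = $3,321.93; pay $881.00 → $2,440.93
Month 11: $2,440.93 +$204.10 interest = $2,645.03; pay $881.00 → $1,764.03
Month 12: $1,764.03 +$204.10 interest = $1,968.13; pay $881.00 → $1,087.13
Month 13: $1,087.13 +$204.10 interest = $1,291.23; pay $881.00 → $410.23
Month 14: $410.23 +$204.10 interest = $614.33; pay $614.33 → $0.00

$614.33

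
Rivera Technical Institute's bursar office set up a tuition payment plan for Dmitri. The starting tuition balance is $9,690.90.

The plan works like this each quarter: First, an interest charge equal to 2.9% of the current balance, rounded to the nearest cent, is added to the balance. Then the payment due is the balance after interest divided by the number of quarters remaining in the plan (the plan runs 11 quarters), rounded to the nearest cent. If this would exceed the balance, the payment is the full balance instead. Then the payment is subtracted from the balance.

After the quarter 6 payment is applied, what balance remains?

$5,229.19

Quarter 1: opening $9,690.90; interest $281.04 → $9,971.94; payment $906.54; balance $9,065.40
Quarter 2: opening $9,065.40; interest $262.90 → $9,328.30; payment $932.83; balance $8,395.47
Quarter 3: opening $8,395.47; interest $243.47 → $8,638.94; payment $959.88; balance $7,679.06
Quarter 4: opening $7,679.06; interest $222.69 → $7,901.75; payment $987.72; balance $6,914.03
Quarter 5: opening $6,914.03; interest $200.51 → $7,114.54; payment $1,016.36; balance $6,098.18
Quarter 6: opening $6,098.18; interest $176.85 → $6,275.03; payment $1,045.84; balance $5,229.19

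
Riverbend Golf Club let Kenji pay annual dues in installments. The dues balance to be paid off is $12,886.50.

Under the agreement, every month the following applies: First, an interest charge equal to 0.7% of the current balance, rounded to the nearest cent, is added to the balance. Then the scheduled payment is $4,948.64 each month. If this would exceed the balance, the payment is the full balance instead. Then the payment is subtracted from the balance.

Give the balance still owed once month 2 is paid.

# | Opening | Interest | Payment | End bal
1 | $12,886.50 | $90.21 | $4,948.64 | $8,028.07
2 | $8,028.07 | $56.20 | $4,948.64 | $3,135.63

$3,135.63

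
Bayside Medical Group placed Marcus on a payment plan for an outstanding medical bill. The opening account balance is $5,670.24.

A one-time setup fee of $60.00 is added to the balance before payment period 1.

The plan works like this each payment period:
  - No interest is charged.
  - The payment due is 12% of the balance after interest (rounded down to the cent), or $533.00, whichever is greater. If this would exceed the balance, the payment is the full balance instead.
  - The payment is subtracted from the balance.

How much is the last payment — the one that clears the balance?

$173.51

Payment period 1: $5,730.24 − $687.62 → $5,042.62
Payment period 2: $5,042.62 − $605.11 → $4,437.51
Payment period 3: $4,437.51 − $533.00 → $3,904.51
Payment period 4: $3,904.51 − $533.00 → $3,371.51
Payment period 5: $3,371.51 − $533.00 → $2,838.51
Payment period 6: $2,838.51 − $533.00 → $2,305.51
Payment period 7: $2,305.51 − $533.00 → $1,772.51
Payment period 8: $1,772.51 − $533.00 → $1,239.51
Payment period 9: $1,239.51 − $533.00 → $706.51
Payment period 10: $706.51 − $533.00 → $173.51
Payment period 11: $173.51 − $173.51 → $0.00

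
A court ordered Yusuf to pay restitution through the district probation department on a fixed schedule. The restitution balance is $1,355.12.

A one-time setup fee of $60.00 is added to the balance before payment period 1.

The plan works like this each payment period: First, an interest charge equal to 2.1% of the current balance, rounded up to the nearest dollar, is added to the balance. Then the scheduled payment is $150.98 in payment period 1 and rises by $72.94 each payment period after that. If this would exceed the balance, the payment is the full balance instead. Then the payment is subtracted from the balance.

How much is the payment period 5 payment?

Payment period 1: opening $1,415.12; interest $30.00 → $1,445.12; payment $150.98; balance $1,294.14
Payment period 2: opening $1,294.14; interest $28.00 → $1,322.14; payment $223.92; balance $1,098.22
Payment period 3: opening $1,098.22; interest $24.00 → $1,122.22; payment $296.86; balance $825.36
Payment period 4: opening $825.36; interest $18.00 → $843.36; payment $369.80; balance $473.56
Payment period 5: opening $473.56; interest $10.00 → $483.56; payment $442.74; balance $40.82

$442.74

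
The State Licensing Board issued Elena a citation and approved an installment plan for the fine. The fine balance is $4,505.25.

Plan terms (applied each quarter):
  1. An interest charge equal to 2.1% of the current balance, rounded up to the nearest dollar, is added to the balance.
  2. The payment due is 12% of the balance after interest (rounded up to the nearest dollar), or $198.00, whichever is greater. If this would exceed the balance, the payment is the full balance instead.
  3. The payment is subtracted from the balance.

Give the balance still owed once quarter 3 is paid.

$3,267.25

Quarter 1: opening $4,505.25; interest $95.00 → $4,600.25; payment $553.00; balance $4,047.25
Quarter 2: opening $4,047.25; interest $85.00 → $4,132.25; payment $496.00; balance $3,636.25
Quarter 3: opening $3,636.25; interest $77.00 → $3,713.25; payment $446.00; balance $3,267.25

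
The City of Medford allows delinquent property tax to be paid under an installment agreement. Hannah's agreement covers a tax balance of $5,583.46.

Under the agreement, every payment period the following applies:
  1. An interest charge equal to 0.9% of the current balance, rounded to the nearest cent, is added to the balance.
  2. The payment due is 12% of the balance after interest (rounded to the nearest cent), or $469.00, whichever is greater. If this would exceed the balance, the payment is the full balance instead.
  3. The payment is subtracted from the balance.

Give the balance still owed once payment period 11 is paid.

$322.21

# | Opening | Interest | Payment | End bal
1 | $5,583.46 | $50.25 | $676.05 | $4,957.66
2 | $4,957.66 | $44.62 | $600.27 | $4,402.01
3 | $4,402.01 | $39.62 | $533.00 | $3,908.63
4 | $3,908.63 | $35.18 | $473.26 | $3,470.55
5 | $3,470.55 | $31.23 | $469.00 | $3,032.78
6 | $3,032.78 | $27.30 | $469.00 | $2,591.08
7 | $2,591.08 | $23.32 | $469.00 | $2,145.40
8 | $2,145.40 | $19.31 | $469.00 | $1,695.71
9 | $1,695.71 | $15.26 | $469.00 | $1,241.97
10 | $1,241.97 | $11.18 | $469.00 | $784.15
11 | $784.15 | $7.06 | $469.00 | $322.21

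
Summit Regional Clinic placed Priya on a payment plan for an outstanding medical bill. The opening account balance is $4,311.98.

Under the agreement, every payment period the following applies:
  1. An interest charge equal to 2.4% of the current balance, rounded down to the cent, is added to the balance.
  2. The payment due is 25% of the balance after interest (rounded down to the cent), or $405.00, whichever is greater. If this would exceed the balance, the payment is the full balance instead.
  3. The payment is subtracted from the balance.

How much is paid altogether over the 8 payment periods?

Payment period 1: opening $4,311.98; interest $103.48 → $4,415.46; payment $1,103.86; balance $3,311.60
Payment period 2: opening $3,311.60; interest $79.47 → $3,391.07; payment $847.76; balance $2,543.31
Payment period 3: opening $2,543.31; interest $61.03 → $2,604.34; payment $651.08; balance $1,953.26
Payment period 4: opening $1,953.26; interest $46.87 → $2,000.13; payment $500.03; balance $1,500.10
Payment period 5: opening $1,500.10; interest $36.00 → $1,536.10; payment $405.00; balance $1,131.10
Payment period 6: opening $1,131.10; interest $27.14 → $1,158.24; payment $405.00; balance $753.24
Payment period 7: opening $753.24; interest $18.07 → $771.31; payment $405.00; balance $366.31
Payment period 8: opening $366.31; interest $8.79 → $375.10; payment $375.10; balance $0.00
Total paid: $4,692.83

$4,692.83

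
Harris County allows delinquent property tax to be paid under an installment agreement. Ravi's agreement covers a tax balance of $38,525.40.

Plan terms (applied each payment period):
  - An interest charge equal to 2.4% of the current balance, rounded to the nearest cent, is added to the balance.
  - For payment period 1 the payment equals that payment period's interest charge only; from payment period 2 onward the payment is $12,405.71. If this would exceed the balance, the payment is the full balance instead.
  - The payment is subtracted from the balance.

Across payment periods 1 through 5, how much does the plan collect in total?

$41,468.55

Payment period 1: opening $38,525.40; interest $924.61 → $39,450.01; payment $924.61; balance $38,525.40
Payment period 2: opening $38,525.40; interest $924.61 → $39,450.01; payment $12,405.71; balance $27,044.30
Payment period 3: opening $27,044.30; interest $649.06 → $27,693.36; payment $12,405.71; balance $15,287.65
Payment period 4: opening $15,287.65; interest $366.90 → $15,654.55; payment $12,405.71; balance $3,248.84
Payment period 5: opening $3,248.84; interest $77.97 → $3,326.81; payment $3,326.81; balance $0.00
Total paid: $41,468.55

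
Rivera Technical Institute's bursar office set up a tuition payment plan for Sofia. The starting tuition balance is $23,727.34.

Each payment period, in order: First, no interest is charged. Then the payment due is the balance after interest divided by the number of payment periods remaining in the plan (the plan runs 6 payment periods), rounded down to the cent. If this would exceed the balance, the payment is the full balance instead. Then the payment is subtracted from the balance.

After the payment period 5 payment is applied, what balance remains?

Payment period 1: $23,727.34 − $3,954.55 → $19,772.79
Payment period 2: $19,772.79 − $3,954.55 → $15,818.24
Payment period 3: $15,818.24 − $3,954.56 → $11,863.68
Payment period 4: $11,863.68 − $3,954.56 → $7,909.12
Payment period 5: $7,909.12 − $3,954.56 → $3,954.56

$3,954.56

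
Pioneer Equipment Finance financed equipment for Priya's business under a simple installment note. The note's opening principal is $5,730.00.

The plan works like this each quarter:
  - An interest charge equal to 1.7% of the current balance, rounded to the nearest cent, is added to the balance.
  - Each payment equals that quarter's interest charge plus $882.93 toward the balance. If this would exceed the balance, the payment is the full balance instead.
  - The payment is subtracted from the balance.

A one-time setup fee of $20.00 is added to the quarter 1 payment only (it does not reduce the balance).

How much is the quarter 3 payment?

# | Opening | Interest | Payment | Fee | End bal
1 | $5,730.00 | $97.41 | $980.34 | $20.00 | $4,847.07
2 | $4,847.07 | $82.40 | $965.33 | — | $3,964.14
3 | $3,964.14 | $67.39 | $950.32 | — | $3,081.21

$950.32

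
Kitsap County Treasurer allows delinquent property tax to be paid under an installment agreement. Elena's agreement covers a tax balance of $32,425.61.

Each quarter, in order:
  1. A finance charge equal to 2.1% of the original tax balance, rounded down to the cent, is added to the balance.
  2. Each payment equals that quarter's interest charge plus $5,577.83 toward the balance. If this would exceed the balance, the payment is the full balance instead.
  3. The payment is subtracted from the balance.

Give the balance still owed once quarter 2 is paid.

$21,269.95

Quarter 1: opening $32,425.61; interest $680.93 → $33,106.54; payment $6,258.76; balance $26,847.78
Quarter 2: opening $26,847.78; interest $680.93 → $27,528.71; payment $6,258.76; balance $21,269.95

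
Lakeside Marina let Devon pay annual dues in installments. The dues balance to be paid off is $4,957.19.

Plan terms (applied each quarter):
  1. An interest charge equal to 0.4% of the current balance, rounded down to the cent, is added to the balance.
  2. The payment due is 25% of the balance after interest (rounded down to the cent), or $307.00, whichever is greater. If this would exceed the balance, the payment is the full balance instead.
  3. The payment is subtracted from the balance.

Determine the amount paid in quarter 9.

$290.99

Quarter 1: $4,957.19 +$19.82 interest = $4,977.01; pay $1,244.25 → $3,732.76
Quarter 2: $3,732.76 +$14.93 interest = $3,747.69; pay $936.92 → $2,810.77
Quarter 3: $2,810.77 +$11.24 interest = $2,822.01; pay $705.50 → $2,116.51
Quarter 4: $2,116.51 +$8.46 interest = $2,124.97; pay $531.24 → $1,593.73
Quarter 5: $1,593.73 +$6.37 interest = $1,600.10; pay $400.02 → $1,200.08
Quarter 6: $1,200.08 +$4.80 interest = $1,204.88; pay $307.00 → $897.88
Quarter 7: $897.88 +$3.59 interest = $901.47; pay $307.00 → $594.47
Quarter 8: $594.47 +$2.37 interest = $596.84; pay $307.00 → $289.84
Quarter 9: $289.84 +$1.15 interest = $290.99; pay $290.99 → $0.00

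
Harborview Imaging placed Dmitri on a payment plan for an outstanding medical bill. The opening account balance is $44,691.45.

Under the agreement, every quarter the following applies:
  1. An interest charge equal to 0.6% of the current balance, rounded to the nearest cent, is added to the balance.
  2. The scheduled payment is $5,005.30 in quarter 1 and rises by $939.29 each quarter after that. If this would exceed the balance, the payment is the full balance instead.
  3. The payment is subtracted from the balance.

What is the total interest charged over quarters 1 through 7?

$1,075.73

# | Opening | Interest | Payment | End bal
1 | $44,691.45 | $268.15 | $5,005.30 | $39,954.30
2 | $39,954.30 | $239.73 | $5,944.59 | $34,249.44
3 | $34,249.44 | $205.50 | $6,883.88 | $27,571.06
4 | $27,571.06 | $165.43 | $7,823.17 | $19,913.32
5 | $19,913.32 | $119.48 | $8,762.46 | $11,270.34
6 | $11,270.34 | $67.62 | $9,701.75 | $1,636.21
7 | $1,636.21 | $9.82 | $1,646.03 | $0.00
Total interest: $268.15 + $239.73 + $205.50 + $165.43 + $119.48 + $67.62 + $9.82 = $1,075.73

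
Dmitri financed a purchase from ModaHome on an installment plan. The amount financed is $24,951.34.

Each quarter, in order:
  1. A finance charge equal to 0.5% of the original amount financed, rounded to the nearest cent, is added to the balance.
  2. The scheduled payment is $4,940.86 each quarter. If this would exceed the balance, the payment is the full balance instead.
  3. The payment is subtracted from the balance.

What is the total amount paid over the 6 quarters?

$25,699.90

Quarter 1: $24,951.34 +$124.76 interest = $25,076.10; pay $4,940.86 → $20,135.24
Quarter 2: $20,135.24 +$124.76 interest = $20,260.00; pay $4,940.86 → $15,319.14
Quarter 3: $15,319.14 +$124.76 interest = $15,443.90; pay $4,940.86 → $10,503.04
Quarter 4: $10,503.04 +$124.76 interest = $10,627.80; pay $4,940.86 → $5,686.94
Quarter 5: $5,686.94 +$124.76 interest = $5,811.70; pay $4,940.86 → $870.84
Quarter 6: $870.84 +$124.76 interest = $995.60; pay $995.60 → $0.00
Total paid: $25,699.90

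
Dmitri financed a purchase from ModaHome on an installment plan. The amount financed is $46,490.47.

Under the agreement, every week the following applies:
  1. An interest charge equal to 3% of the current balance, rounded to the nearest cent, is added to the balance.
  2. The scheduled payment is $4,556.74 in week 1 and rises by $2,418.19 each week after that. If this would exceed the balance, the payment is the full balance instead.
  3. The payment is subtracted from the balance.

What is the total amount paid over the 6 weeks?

Week 1: $46,490.47 +$1,394.71 interest = $47,885.18; pay $4,556.74 → $43,328.44
Week 2: $43,328.44 +$1,299.85 interest = $44,628.29; pay $6,974.93 → $37,653.36
Week 3: $37,653.36 +$1,129.60 interest = $38,782.96; pay $9,393.12 → $29,389.84
Week 4: $29,389.84 +$881.70 interest = $30,271.54; pay $11,811.31 → $18,460.23
Week 5: $18,460.23 +$553.81 interest = $19,014.04; pay $14,229.50 → $4,784.54
Week 6: $4,784.54 +$143.54 interest = $4,928.08; pay $4,928.08 → $0.00
Total paid: $51,893.68

$51,893.68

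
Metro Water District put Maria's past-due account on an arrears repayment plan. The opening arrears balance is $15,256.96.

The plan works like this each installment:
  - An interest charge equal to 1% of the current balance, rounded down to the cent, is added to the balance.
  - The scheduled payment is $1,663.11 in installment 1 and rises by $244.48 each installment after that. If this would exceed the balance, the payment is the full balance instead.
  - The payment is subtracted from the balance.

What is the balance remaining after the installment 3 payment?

$9,943.97

Installment 1: opening $15,256.96; interest $152.56 → $15,409.52; payment $1,663.11; balance $13,746.41
Installment 2: opening $13,746.41; interest $137.46 → $13,883.87; payment $1,907.59; balance $11,976.28
Installment 3: opening $11,976.28; interest $119.76 → $12,096.04; payment $2,152.07; balance $9,943.97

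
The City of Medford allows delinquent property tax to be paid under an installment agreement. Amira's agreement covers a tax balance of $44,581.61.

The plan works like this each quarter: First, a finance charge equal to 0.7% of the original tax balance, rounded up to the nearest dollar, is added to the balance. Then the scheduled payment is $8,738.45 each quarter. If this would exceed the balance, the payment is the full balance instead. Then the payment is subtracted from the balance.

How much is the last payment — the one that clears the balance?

# | Opening | Interest | Payment | End bal
1 | $44,581.61 | $313.00 | $8,738.45 | $36,156.16
2 | $36,156.16 | $313.00 | $8,738.45 | $27,730.71
3 | $27,730.71 | $313.00 | $8,738.45 | $19,305.26
4 | $19,305.26 | $313.00 | $8,738.45 | $10,879.81
5 | $10,879.81 | $313.00 | $8,738.45 | $2,454.36
6 | $2,454.36 | $313.00 | $2,767.36 | $0.00

$2,767.36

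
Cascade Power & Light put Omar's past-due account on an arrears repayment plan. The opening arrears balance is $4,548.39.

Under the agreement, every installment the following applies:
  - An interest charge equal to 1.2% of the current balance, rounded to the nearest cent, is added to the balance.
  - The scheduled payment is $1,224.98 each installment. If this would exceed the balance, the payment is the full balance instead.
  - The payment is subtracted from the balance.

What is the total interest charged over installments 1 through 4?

$133.38

Installment 1: opening $4,548.39; interest $54.58 → $4,602.97; payment $1,224.98; balance $3,377.99
Installment 2: opening $3,377.99; interest $40.54 → $3,418.53; payment $1,224.98; balance $2,193.55
Installment 3: opening $2,193.55; interest $26.32 → $2,219.87; payment $1,224.98; balance $994.89
Installment 4: opening $994.89; interest $11.94 → $1,006.83; payment $1,006.83; balance $0.00
Total interest: $54.58 + $40.54 + $26.32 + $11.94 = $133.38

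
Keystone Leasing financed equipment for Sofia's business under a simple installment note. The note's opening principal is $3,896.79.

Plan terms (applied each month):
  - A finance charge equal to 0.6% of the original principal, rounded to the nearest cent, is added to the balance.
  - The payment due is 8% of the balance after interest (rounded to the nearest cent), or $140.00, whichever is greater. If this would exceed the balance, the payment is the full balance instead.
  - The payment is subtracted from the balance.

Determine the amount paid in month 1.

$313.61

# | Opening | Interest | Payment | End bal
1 | $3,896.79 | $23.38 | $313.61 | $3,606.56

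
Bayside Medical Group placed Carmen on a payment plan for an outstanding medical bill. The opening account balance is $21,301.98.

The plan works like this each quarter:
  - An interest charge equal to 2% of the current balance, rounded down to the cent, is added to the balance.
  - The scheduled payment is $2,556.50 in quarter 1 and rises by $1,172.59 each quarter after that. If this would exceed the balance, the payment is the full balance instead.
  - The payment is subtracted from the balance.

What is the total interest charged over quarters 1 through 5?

Quarter 1: $21,301.98 +$426.03 interest = $21,728.01; pay $2,556.50 → $19,171.51
Quarter 2: $19,171.51 +$383.43 interest = $19,554.94; pay $3,729.09 → $15,825.85
Quarter 3: $15,825.85 +$316.51 interest = $16,142.36; pay $4,901.68 → $11,240.68
Quarter 4: $11,240.68 +$224.81 interest = $11,465.49; pay $6,074.27 → $5,391.22
Quarter 5: $5,391.22 +$107.82 interest = $5,499.04; pay $5,499.04 → $0.00
Total interest: $426.03 + $383.43 + $316.51 + $224.81 + $107.82 = $1,458.60

$1,458.60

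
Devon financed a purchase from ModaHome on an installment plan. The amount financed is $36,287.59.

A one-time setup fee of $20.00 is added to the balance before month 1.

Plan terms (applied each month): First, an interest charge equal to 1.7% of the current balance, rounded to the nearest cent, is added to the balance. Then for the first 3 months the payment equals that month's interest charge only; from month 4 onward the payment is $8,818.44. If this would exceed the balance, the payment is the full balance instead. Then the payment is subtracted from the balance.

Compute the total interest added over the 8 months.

# | Opening | Interest | Payment | End bal
1 | $36,307.59 | $617.23 | $617.23 | $36,307.59
2 | $36,307.59 | $617.23 | $617.23 | $36,307.59
3 | $36,307.59 | $617.23 | $617.23 | $36,307.59
4 | $36,307.59 | $617.23 | $8,818.44 | $28,106.38
5 | $28,106.38 | $477.81 | $8,818.44 | $19,765.75
6 | $19,765.75 | $336.02 | $8,818.44 | $11,283.33
7 | $11,283.33 | $191.82 | $8,818.44 | $2,656.71
8 | $2,656.71 | $45.16 | $2,701.87 | $0.00
Total interest: $617.23 + $617.23 + $617.23 + $617.23 + $477.81 + $336.02 + $191.82 + $45.16 = $3,519.73

$3,519.73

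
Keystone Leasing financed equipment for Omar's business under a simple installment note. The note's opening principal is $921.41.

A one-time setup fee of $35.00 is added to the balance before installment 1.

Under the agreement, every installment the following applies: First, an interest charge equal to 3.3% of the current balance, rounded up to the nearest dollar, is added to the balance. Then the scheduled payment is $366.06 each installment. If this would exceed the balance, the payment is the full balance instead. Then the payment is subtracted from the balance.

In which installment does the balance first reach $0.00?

3

# | Opening | Interest | Payment | End bal
1 | $956.41 | $32.00 | $366.06 | $622.35
2 | $622.35 | $21.00 | $366.06 | $277.29
3 | $277.29 | $10.00 | $287.29 | $0.00
Balance reaches $0.00 in installment 3.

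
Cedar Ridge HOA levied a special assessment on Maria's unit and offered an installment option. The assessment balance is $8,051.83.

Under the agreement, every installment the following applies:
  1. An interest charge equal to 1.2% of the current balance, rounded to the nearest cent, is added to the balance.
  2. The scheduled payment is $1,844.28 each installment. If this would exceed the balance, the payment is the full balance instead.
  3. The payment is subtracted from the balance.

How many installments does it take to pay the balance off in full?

# | Opening | Interest | Payment | End bal
1 | $8,051.83 | $96.62 | $1,844.28 | $6,304.17
2 | $6,304.17 | $75.65 | $1,844.28 | $4,535.54
3 | $4,535.54 | $54.43 | $1,844.28 | $2,745.69
4 | $2,745.69 | $32.95 | $1,844.28 | $934.36
5 | $934.36 | $11.21 | $945.57 | $0.00
Balance reaches $0.00 in installment 5.

5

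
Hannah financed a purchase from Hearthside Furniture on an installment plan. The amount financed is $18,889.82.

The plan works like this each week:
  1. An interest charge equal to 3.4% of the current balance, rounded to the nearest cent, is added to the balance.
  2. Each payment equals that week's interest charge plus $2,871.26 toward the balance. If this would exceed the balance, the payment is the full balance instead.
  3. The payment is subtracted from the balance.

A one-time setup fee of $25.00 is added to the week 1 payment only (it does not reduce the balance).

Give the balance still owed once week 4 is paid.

# | Opening | Interest | Payment | Fee | End bal
1 | $18,889.82 | $642.25 | $3,513.51 | $25.00 | $16,018.56
2 | $16,018.56 | $544.63 | $3,415.89 | — | $13,147.30
3 | $13,147.30 | $447.01 | $3,318.27 | — | $10,276.04
4 | $10,276.04 | $349.39 | $3,220.65 | — | $7,404.78

$7,404.78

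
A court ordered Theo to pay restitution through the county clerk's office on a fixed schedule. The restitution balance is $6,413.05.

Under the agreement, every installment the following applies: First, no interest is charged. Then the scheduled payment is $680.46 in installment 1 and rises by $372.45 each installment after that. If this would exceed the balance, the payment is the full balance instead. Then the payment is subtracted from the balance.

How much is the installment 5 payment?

$1,456.51

Installment 1: $6,413.05 − $680.46 → $5,732.59
Installment 2: $5,732.59 − $1,052.91 → $4,679.68
Installment 3: $4,679.68 − $1,425.36 → $3,254.32
Installment 4: $3,254.32 − $1,797.81 → $1,456.51
Installment 5: $1,456.51 − $1,456.51 → $0.00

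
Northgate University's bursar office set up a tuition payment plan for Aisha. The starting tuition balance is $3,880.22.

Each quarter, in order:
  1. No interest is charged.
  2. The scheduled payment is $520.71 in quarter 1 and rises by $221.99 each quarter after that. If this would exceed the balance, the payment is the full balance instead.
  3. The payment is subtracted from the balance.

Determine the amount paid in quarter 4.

Quarter 1: $3,880.22 − $520.71 → $3,359.51
Quarter 2: $3,359.51 − $742.70 → $2,616.81
Quarter 3: $2,616.81 − $964.69 → $1,652.12
Quarter 4: $1,652.12 − $1,186.68 → $465.44

$1,186.68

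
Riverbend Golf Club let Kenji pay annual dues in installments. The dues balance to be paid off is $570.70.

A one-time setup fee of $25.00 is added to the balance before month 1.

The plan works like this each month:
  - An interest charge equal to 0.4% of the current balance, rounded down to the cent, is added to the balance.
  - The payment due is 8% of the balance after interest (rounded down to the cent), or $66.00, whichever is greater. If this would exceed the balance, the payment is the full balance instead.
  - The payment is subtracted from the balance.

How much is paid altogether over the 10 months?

$607.90

Month 1: $595.70 +$2.38 interest = $598.08; pay $66.00 → $532.08
Month 2: $532.08 +$2.12 interest = $534.20; pay $66.00 → $468.20
Month 3: $468.20 +$1.87 interest = $470.07; pay $66.00 → $404.07
Month 4: $404.07 +$1.61 interest = $405.68; pay $66.00 → $339.68
Month 5: $339.68 +$1.35 interest = $341.03; pay $66.00 → $275.03
Month 6: $275.03 +$1.10 interest = $276.13; pay $66.00 → $210.13
Month 7: $210.13 +$0.84 interest = $210.97; pay $66.00 → $144.97
Month 8: $144.97 +$0.57 interest = $145.54; pay $66.00 → $79.54
Month 9: $79.54 +$0.31 interest = $79.85; pay $66.00 → $13.85
Month 10: $13.85 +$0.05 interest = $13.90; pay $13.90 → $0.00
Total paid: $607.90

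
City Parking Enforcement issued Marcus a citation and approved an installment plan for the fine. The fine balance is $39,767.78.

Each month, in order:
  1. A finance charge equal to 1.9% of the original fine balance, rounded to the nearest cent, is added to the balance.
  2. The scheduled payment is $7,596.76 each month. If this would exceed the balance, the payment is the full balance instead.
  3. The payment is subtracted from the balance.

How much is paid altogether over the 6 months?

Month 1: opening $39,767.78; interest $755.59 → $40,523.37; payment $7,596.76; balance $32,926.61
Month 2: opening $32,926.61; interest $755.59 → $33,682.20; payment $7,596.76; balance $26,085.44
Month 3: opening $26,085.44; interest $755.59 → $26,841.03; payment $7,596.76; balance $19,244.27
Month 4: opening $19,244.27; interest $755.59 → $19,999.86; payment $7,596.76; balance $12,403.10
Month 5: opening $12,403.10; interest $755.59 → $13,158.69; payment $7,596.76; balance $5,561.93
Month 6: opening $5,561.93; interest $755.59 → $6,317.52; payment $6,317.52; balance $0.00
Total paid: $44,301.32

$44,301.32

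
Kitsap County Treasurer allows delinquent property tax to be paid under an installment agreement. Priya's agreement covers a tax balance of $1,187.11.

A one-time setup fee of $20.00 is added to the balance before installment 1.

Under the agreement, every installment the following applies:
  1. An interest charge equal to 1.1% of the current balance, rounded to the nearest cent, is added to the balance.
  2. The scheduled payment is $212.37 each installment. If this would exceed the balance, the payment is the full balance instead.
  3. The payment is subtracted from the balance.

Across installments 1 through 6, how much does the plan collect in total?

Installment 1: opening $1,207.11; interest $13.28 → $1,220.39; payment $212.37; balance $1,008.02
Installment 2: opening $1,008.02; interest $11.09 → $1,019.11; payment $212.37; balance $806.74
Installment 3: opening $806.74; interest $8.87 → $815.61; payment $212.37; balance $603.24
Installment 4: opening $603.24; interest $6.64 → $609.88; payment $212.37; balance $397.51
Installment 5: opening $397.51; interest $4.37 → $401.88; payment $212.37; balance $189.51
Installment 6: opening $189.51; interest $2.08 → $191.59; payment $191.59; balance $0.00
Total paid: $1,253.44

$1,253.44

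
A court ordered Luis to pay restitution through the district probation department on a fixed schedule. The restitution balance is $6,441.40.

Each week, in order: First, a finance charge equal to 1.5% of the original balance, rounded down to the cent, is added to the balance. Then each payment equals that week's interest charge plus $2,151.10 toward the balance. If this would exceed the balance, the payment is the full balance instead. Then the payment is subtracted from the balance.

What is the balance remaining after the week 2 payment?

$2,139.20

# | Opening | Interest | Payment | End bal
1 | $6,441.40 | $96.62 | $2,247.72 | $4,290.30
2 | $4,290.30 | $96.62 | $2,247.72 | $2,139.20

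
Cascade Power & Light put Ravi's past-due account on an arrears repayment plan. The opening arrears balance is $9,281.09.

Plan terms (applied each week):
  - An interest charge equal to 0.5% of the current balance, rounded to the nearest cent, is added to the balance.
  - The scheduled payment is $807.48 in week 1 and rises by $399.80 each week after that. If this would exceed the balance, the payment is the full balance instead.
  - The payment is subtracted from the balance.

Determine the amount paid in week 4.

$2,006.88

Week 1: $9,281.09 +$46.41 interest = $9,327.50; pay $807.48 → $8,520.02
Week 2: $8,520.02 +$42.60 interest = $8,562.62; pay $1,207.28 → $7,355.34
Week 3: $7,355.34 +$36.78 interest = $7,392.12; pay $1,607.08 → $5,785.04
Week 4: $5,785.04 +$28.93 interest = $5,813.97; pay $2,006.88 → $3,807.09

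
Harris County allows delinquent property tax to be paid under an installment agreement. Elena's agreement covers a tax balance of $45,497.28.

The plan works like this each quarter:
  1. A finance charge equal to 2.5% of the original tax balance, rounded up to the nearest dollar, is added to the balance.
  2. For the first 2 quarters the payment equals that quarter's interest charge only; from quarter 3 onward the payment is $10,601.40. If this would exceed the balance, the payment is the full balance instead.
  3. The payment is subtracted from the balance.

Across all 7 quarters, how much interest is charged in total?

Quarter 1: $45,497.28 +$1,138.00 interest = $46,635.28; pay $1,138.00 → $45,497.28
Quarter 2: $45,497.28 +$1,138.00 interest = $46,635.28; pay $1,138.00 → $45,497.28
Quarter 3: $45,497.28 +$1,138.00 interest = $46,635.28; pay $10,601.40 → $36,033.88
Quarter 4: $36,033.88 +$1,138.00 interest = $37,171.88; pay $10,601.40 → $26,570.48
Quarter 5: $26,570.48 +$1,138.00 interest = $27,708.48; pay $10,601.40 → $17,107.08
Quarter 6: $17,107.08 +$1,138.00 interest = $18,245.08; pay $10,601.40 → $7,643.68
Quarter 7: $7,643.68 +$1,138.00 interest = $8,781.68; pay $8,781.68 → $0.00
Total interest: $1,138.00 + $1,138.00 + $1,138.00 + $1,138.00 + $1,138.00 + $1,138.00 + $1,138.00 = $7,966.00

$7,966.00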